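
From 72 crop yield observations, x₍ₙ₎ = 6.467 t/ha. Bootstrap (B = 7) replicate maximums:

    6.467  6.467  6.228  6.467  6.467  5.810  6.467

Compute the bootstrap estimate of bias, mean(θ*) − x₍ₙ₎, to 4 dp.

bias = −0.1280

mean(θ*) = (6.467 + 6.467 + 6.228 + 6.467 + 6.467 + 5.810 + 6.467) / 7 = 6.33900
bias = 6.33900 − 6.467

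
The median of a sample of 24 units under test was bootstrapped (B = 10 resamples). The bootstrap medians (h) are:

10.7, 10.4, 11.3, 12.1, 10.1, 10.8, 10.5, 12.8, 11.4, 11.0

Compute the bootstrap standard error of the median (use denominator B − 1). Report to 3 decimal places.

SE* = 0.825

Bootstrap SE is the standard deviation of the 10 replicate medians.
Mean of replicates: (10.7 + 10.4 + 11.3 + 12.1 + 10.1 + 10.8 + 10.5 + 12.8 + 11.4 + 11.0) / 10 = 111.1000 / 10 = 11.1100
Sum of squared deviations: (−0.4100)² + (−0.7100)² + (+0.1900)² + (+0.9900)² + (−1.0100)² + (−0.3100)² + (−0.6100)² + (+1.6900)² + (+0.2900)² + (−0.1100)² = 6.1290
Variance = 6.1290 / 9 = 0.6810
SE* = √0.6810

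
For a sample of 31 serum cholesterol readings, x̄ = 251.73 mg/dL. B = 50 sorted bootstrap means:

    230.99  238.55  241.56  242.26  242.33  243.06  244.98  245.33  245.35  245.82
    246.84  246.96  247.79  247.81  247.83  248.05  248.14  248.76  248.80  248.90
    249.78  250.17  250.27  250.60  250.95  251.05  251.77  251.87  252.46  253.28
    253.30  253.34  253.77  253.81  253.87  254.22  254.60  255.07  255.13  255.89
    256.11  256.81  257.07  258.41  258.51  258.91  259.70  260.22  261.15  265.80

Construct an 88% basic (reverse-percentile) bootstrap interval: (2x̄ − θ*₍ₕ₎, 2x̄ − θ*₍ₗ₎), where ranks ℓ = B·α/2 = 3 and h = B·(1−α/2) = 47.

Percentile endpoints at ranks 3 and 47: θ*₍3₎ = 241.56, θ*₍47₎ = 259.70.
Basic interval reflects these around x̄:
  lower = 2 × 251.73 − 259.70 = 243.76
  upper = 2 × 251.73 − 241.56 = 261.90

(243.76, 261.90)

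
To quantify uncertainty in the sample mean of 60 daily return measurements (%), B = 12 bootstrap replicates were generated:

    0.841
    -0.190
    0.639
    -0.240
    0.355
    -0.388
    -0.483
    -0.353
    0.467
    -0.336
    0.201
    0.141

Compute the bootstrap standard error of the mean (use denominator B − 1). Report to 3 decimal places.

SE* = 0.447

Bootstrap SE is the standard deviation of the 12 replicate means.
Mean of replicates: (0.841 + (-0.190) + 0.639 + (-0.240) + 0.355 + (-0.388) + (-0.483) + (-0.353) + 0.467 + (-0.336) + 0.201 + 0.141) / 12 = 0.6540 / 12 = 0.0545
Sum of squared deviations: (+0.7865)² + (−0.2445)² + (+0.5845)² + (−0.2945)² + (+0.3005)² + (−0.4425)² + (−0.5375)² + (−0.4075)² + (+0.4125)² + (−0.3905)² + (+0.1465)² + (+0.0865)² = 2.1994
Variance = 2.1994 / 11 = 0.1999
SE* = √0.1999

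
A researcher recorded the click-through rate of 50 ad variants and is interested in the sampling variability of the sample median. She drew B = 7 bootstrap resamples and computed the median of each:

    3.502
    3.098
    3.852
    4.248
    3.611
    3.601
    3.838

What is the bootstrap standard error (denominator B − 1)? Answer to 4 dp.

Bootstrap SE is the standard deviation of the 7 replicate medians.
Mean of replicates: (3.502 + 3.098 + 3.852 + 4.248 + 3.611 + 3.601 + 3.838) / 7 = 25.75000 / 7 = 3.67857
Sum of squared deviations: (−0.17657)² + (−0.58057)² + (+0.17343)² + (+0.56943)² + (−0.06757)² + (−0.07757)² + (+0.15943)² = 0.75857
Variance = 0.75857 / 6 = 0.12643
SE* = √0.12643

SE* = 0.3556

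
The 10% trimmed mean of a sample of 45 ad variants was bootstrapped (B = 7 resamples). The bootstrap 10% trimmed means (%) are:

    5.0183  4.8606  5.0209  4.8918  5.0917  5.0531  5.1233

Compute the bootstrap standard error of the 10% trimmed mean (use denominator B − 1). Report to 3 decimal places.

Bootstrap SE is the standard deviation of the 7 replicate 10% trimmed means.
Mean of replicates: (5.0183 + 4.8606 + 5.0209 + 4.8918 + 5.0917 + 5.0531 + 5.1233) / 7 = 35.05970 / 7 = 5.00853
Sum of squared deviations: (+0.00977)² + (−0.14793)² + (+0.01237)² + (−0.11673)² + (+0.08317)² + (+0.04457)² + (+0.11477)² = 0.05783
Variance = 0.05783 / 6 = 0.00964
SE* = √0.00964

SE* = 0.098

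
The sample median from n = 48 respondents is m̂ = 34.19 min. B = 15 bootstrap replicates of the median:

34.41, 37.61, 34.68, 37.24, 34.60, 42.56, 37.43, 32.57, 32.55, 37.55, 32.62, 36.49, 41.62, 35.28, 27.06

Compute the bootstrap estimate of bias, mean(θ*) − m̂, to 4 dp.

mean(θ*) = (34.41 + 37.61 + 34.68 + 37.24 + 34.60 + 42.56 + 37.43 + 32.57 + 32.55 + 37.55 + 32.62 + 36.49 + 41.62 + 35.28 + 27.06) / 15 = 35.61800
bias = 35.61800 − 34.19

bias = +1.4280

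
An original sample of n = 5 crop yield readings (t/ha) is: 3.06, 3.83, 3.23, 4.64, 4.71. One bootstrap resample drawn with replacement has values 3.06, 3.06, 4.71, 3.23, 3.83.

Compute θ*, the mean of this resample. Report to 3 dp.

Mean = (3.06 + 3.06 + 4.71 + 3.23 + 3.83) / 5 = 17.890 / 5 = 3.578

θ* = 3.578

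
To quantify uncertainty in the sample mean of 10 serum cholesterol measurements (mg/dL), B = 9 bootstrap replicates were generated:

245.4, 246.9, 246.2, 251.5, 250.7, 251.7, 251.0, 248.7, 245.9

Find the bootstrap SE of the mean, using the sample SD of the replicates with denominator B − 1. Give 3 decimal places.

SE* = 2.606

Bootstrap SE is the standard deviation of the 9 replicate means.
Mean of replicates: (245.4 + 246.9 + 246.2 + 251.5 + 250.7 + 251.7 + 251.0 + 248.7 + 245.9) / 9 = 2238.0000 / 9 = 248.6667
Sum of squared deviations: (−3.2667)² + (−1.7667)² + (−2.4667)² + (+2.8333)² + (+2.0333)² + (+3.0333)² + (+2.3333)² + (+0.0333)² + (−2.7667)² = 54.3400
Variance = 54.3400 / 8 = 6.7925
SE* = √6.7925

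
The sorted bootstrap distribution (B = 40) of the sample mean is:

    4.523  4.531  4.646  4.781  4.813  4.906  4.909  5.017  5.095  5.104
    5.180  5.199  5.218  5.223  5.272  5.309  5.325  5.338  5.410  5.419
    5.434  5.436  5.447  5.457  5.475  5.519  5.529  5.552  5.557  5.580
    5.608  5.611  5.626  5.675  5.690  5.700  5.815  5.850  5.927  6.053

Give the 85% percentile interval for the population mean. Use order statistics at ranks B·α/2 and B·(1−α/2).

(4.646, 5.815)

α = 0.15; lower rank = 40 × 0.075 = 3; upper rank = 40 × 0.925 = 37.
The 3rd smallest replicate is 4.646; the 37th is 5.815.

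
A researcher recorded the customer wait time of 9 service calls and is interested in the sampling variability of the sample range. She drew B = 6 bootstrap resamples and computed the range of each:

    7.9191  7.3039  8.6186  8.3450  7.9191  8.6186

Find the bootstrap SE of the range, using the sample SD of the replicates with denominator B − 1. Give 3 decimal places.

SE* = 0.509

Bootstrap SE is the standard deviation of the 6 replicate ranges.
Mean of replicates: (7.9191 + 7.3039 + 8.6186 + 8.3450 + 7.9191 + 8.6186) / 6 = 48.72430 / 6 = 8.12072
Sum of squared deviations: (−0.20162)² + (−0.81682)² + (+0.49788)² + (+0.22428)² + (−0.20162)² + (+0.49788)² = 1.29457
Variance = 1.29457 / 5 = 0.25891
SE* = √0.25891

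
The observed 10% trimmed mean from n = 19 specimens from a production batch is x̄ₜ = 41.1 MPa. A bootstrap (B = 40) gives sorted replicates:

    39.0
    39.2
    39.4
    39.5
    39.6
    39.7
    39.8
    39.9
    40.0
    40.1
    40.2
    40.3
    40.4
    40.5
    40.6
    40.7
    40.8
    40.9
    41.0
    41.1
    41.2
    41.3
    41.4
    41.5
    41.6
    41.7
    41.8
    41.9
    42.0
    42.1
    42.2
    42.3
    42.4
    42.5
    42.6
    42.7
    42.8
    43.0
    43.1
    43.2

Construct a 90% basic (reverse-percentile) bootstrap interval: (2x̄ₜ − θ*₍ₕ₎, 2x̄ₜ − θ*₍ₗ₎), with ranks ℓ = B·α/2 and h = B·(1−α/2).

(39.2, 43.0)

Percentile endpoints at ranks 2 and 38: θ*₍2₎ = 39.2, θ*₍38₎ = 43.0.
Basic interval reflects these around x̄ₜ:
  lower = 2 × 41.1 − 43.0 = 39.2
  upper = 2 × 41.1 − 39.2 = 43.0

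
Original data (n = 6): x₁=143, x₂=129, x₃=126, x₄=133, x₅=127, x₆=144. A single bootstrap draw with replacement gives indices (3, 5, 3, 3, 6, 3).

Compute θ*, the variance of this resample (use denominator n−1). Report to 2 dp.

θ* = 52.97

Resample values: 126, 127, 126, 126, 144, 126.
Mean = 129.1667; sum of squared deviations = 264.8333
s² = 264.8333 / 5 = 52.9667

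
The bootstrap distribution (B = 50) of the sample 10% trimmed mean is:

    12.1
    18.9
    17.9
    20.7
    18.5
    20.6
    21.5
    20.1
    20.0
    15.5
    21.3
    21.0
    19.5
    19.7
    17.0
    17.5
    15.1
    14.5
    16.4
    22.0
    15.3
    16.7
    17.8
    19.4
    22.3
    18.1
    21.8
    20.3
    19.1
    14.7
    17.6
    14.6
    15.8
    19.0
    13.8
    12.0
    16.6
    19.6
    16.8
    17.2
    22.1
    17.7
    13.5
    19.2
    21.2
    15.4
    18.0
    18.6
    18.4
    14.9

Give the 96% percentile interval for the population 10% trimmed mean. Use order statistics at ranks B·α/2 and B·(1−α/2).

Sorted replicates: 12.0, 12.1, 13.5, 13.8, 14.5, 14.6, 14.7, 14.9, 15.1, 15.3, 15.4, 15.5, 15.8, 16.4, 16.6, 16.7, 16.8, 17.0, 17.2, 17.5, 17.6, 17.7, 17.8, 17.9, 18.0, 18.1, 18.4, 18.5, 18.6, 18.9, 19.0, 19.1, 19.2, 19.4, 19.5, 19.6, 19.7, 20.0, 20.1, 20.3, 20.6, 20.7, 21.0, 21.2, 21.3, 21.5, 21.8, 22.0, 22.1, 22.3
α = 0.04; lower rank = 50 × 0.020 = 1; upper rank = 50 × 0.980 = 49.
The 1st smallest replicate is 12.0; the 49th is 22.1.

(12.0, 22.1)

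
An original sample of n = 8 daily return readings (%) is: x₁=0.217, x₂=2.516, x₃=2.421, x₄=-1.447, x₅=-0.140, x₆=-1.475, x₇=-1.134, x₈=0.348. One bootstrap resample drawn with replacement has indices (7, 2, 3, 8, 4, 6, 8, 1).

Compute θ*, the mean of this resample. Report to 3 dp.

Resample values: -1.134, 2.516, 2.421, 0.348, -1.447, -1.475, 0.348, 0.217.
Mean = ((-1.134) + 2.516 + 2.421 + 0.348 + (-1.447) + (-1.475) + 0.348 + 0.217) / 8 = 1.7940 / 8 = 0.224

θ* = 0.224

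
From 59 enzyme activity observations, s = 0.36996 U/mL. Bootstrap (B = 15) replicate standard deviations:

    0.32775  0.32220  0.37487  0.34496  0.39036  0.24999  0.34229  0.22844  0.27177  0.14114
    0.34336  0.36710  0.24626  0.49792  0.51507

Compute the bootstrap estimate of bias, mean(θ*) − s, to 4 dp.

bias = −0.0391

mean(θ*) = (0.32775 + 0.32220 + 0.37487 + 0.34496 + 0.39036 + 0.24999 + 0.34229 + 0.22844 + 0.27177 + 0.14114 + 0.34336 + 0.36710 + 0.24626 + 0.49792 + 0.51507) / 15 = 0.33090
bias = 0.33090 − 0.36996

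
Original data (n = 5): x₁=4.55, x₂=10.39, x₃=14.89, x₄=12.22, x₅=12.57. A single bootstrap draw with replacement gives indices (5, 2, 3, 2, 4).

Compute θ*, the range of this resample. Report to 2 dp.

Resample values: 12.57, 10.39, 14.89, 10.39, 12.22.
Range = 14.89 − 10.39 = 4.50

θ* = 4.50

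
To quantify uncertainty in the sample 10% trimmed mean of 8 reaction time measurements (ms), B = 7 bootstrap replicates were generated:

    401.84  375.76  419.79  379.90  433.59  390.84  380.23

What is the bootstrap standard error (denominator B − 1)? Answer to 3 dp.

Bootstrap SE is the standard deviation of the 7 replicate 10% trimmed means.
Mean of replicates: (401.84 + 375.76 + 419.79 + 379.90 + 433.59 + 390.84 + 380.23) / 7 = 2781.9500 / 7 = 397.4214
Sum of squared deviations: (+4.4186)² + (−21.6614)² + (+22.3686)² + (−17.5214)² + (+36.1686)² + (−6.5814)² + (−17.1914)² = 2943.1207
Variance = 2943.1207 / 6 = 490.5201
SE* = √490.5201

SE* = 22.148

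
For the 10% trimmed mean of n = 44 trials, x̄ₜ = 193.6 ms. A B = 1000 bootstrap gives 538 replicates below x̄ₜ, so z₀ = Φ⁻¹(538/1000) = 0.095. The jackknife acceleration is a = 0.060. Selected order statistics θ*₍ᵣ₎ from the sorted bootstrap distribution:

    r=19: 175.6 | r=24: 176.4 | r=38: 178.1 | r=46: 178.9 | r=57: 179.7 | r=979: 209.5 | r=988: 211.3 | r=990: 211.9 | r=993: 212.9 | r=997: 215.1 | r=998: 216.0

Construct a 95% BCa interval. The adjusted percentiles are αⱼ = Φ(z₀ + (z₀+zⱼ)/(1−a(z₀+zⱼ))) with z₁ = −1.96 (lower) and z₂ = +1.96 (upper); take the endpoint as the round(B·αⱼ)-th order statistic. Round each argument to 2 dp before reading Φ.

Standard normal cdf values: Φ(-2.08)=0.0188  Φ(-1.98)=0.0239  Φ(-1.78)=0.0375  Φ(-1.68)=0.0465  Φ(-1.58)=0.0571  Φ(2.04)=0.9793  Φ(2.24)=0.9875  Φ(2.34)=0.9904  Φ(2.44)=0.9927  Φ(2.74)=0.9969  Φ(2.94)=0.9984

(179.7, 212.9)

Lower: z₀ + z₁ = 0.095 + (-1.960) = -1.865; 1 − a(z₀+z₁) = 1 − (0.060)(-1.865) = 1.1119; argument = 0.095 + (-1.865)/1.1119 = -1.5823 → -1.58.
α₁ = Φ(-1.58) = 0.0571; rank = round(1000 × 0.0571) = 57; θ*₍57₎ = 179.7.
Upper: z₀ + z₂ = 2.055; 1 − a(z₀+z₂) = 0.8767; argument = 2.4390 → 2.44; α₂ = 0.9927; rank = 993; θ*₍993₎ = 212.9.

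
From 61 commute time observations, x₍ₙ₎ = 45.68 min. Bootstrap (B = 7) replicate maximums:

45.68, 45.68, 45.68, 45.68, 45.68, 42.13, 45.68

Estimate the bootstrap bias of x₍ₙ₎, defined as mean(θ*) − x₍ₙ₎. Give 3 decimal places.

bias = −0.507

mean(θ*) = (45.68 + 45.68 + 45.68 + 45.68 + 45.68 + 42.13 + 45.68) / 7 = 45.1729
bias = 45.1729 − 45.68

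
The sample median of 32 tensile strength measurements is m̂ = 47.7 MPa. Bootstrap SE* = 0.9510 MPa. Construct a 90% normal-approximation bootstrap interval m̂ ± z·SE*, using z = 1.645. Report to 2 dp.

Margin = 1.645 × 0.9510 = 1.564
Interval: 47.7 ± 1.564

(46.14, 49.26)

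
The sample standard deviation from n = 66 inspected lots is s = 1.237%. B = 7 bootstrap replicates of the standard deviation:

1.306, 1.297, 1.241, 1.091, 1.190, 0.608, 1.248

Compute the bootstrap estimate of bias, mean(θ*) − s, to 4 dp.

mean(θ*) = (1.306 + 1.297 + 1.241 + 1.091 + 1.190 + 0.608 + 1.248) / 7 = 1.14014
bias = 1.14014 − 1.237

bias = −0.0969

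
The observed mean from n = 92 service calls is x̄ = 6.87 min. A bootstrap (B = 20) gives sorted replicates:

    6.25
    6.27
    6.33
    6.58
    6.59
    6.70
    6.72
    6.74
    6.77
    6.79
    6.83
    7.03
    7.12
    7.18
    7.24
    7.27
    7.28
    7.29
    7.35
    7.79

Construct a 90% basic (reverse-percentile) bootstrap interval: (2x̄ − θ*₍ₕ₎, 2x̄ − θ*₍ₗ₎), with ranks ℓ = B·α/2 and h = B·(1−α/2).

Percentile endpoints at ranks 1 and 19: θ*₍1₎ = 6.25, θ*₍19₎ = 7.35.
Basic interval reflects these around x̄:
  lower = 2 × 6.87 − 7.35 = 6.39
  upper = 2 × 6.87 − 6.25 = 7.49

(6.39, 7.49)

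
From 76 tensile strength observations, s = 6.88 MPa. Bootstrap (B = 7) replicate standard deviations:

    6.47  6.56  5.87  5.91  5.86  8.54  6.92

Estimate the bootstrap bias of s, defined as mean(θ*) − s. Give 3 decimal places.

bias = −0.290

mean(θ*) = (6.47 + 6.56 + 5.87 + 5.91 + 5.86 + 8.54 + 6.92) / 7 = 6.5900
bias = 6.5900 − 6.88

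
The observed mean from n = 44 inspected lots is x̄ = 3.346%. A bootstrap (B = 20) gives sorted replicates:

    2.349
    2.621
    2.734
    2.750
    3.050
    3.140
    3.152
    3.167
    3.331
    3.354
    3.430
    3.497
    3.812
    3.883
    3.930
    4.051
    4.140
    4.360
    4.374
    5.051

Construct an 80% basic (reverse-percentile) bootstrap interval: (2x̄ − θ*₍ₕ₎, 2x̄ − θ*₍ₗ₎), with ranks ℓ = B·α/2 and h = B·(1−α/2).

(2.332, 4.071)

Percentile endpoints at ranks 2 and 18: θ*₍2₎ = 2.621, θ*₍18₎ = 4.360.
Basic interval reflects these around x̄:
  lower = 2 × 3.346 − 4.360 = 2.332
  upper = 2 × 3.346 − 2.621 = 4.071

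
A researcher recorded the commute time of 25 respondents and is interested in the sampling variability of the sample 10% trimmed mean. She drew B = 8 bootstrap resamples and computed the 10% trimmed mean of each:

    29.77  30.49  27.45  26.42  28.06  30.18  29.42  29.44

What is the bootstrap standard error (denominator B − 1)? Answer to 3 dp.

SE* = 1.436

Bootstrap SE is the standard deviation of the 8 replicate 10% trimmed means.
Mean of replicates: (29.77 + 30.49 + 27.45 + 26.42 + 28.06 + 30.18 + 29.42 + 29.44) / 8 = 231.2300 / 8 = 28.9037
Sum of squared deviations: (+0.8663)² + (+1.5862)² + (−1.4537)² + (−2.4837)² + (−0.8438)² + (+1.2763)² + (+0.5163)² + (+0.5363)² = 14.4438
Variance = 14.4438 / 7 = 2.0634
SE* = √2.0634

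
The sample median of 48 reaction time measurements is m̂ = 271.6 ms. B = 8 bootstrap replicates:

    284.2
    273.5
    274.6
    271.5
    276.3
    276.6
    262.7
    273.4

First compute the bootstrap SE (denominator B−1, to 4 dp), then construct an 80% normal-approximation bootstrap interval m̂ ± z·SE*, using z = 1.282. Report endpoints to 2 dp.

Mean of replicates = 274.1000; sum of squared deviations = 250.9200; SE* = √(250.9200/7) = 5.9871
Margin = 1.282 × 5.9871 = 7.675
Interval: 271.6 ± 7.675

(263.92, 279.28)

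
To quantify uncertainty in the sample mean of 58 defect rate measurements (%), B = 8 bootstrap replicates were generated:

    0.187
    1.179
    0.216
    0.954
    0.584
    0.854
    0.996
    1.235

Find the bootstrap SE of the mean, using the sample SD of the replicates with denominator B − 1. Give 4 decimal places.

SE* = 0.4065

Bootstrap SE is the standard deviation of the 8 replicate means.
Mean of replicates: (0.187 + 1.179 + 0.216 + 0.954 + 0.584 + 0.854 + 0.996 + 1.235) / 8 = 6.20500 / 8 = 0.77563
Sum of squared deviations: (−0.58862)² + (+0.40338)² + (−0.55963)² + (+0.17837)² + (−0.19163)² + (+0.07837)² + (+0.22037)² + (+0.45938)² = 1.15664
Variance = 1.15664 / 7 = 0.16523
SE* = √0.16523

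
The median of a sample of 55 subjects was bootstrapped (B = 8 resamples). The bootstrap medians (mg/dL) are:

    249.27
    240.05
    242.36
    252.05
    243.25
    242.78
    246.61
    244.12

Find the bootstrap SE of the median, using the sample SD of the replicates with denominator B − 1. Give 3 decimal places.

Bootstrap SE is the standard deviation of the 8 replicate medians.
Mean of replicates: (249.27 + 240.05 + 242.36 + 252.05 + 243.25 + 242.78 + 246.61 + 244.12) / 8 = 1960.4900 / 8 = 245.0613
Sum of squared deviations: (+4.2088)² + (−5.0112)² + (−2.7012)² + (+6.9888)² + (−1.8113)² + (−2.2812)² + (+1.5488)² + (−0.9412)² = 110.7349
Variance = 110.7349 / 7 = 15.8193
SE* = √15.8193

SE* = 3.977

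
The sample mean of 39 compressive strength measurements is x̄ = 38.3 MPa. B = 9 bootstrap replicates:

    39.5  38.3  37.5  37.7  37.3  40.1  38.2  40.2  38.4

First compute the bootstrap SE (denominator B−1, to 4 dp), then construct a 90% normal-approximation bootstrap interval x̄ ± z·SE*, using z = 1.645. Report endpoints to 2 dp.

(36.50, 40.10)

Mean of replicates = 38.5778; sum of squared deviations = 9.6156; SE* = √(9.6156/8) = 1.0963
Margin = 1.645 × 1.0963 = 1.803
Interval: 38.3 ± 1.803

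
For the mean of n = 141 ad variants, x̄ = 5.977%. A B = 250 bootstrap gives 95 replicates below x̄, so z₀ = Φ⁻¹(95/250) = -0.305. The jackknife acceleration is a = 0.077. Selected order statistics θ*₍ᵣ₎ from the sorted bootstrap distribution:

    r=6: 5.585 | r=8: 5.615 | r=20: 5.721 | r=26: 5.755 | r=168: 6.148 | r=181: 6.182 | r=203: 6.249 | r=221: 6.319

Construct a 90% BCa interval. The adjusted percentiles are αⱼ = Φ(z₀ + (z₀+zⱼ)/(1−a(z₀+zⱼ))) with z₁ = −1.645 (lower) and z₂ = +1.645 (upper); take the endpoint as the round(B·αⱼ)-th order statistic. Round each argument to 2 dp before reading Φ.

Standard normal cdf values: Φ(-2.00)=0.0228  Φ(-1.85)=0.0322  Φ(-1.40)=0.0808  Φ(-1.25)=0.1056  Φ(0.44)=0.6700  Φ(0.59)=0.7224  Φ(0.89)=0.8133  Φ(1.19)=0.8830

(5.585, 6.319)

Lower: z₀ + z₁ = -0.305 + (-1.645) = -1.950; 1 − a(z₀+z₁) = 1 − (0.077)(-1.950) = 1.1502; argument = -0.305 + (-1.950)/1.1502 = -2.0004 → -2.00.
α₁ = Φ(-2.00) = 0.0228; rank = round(250 × 0.0228) = 6; θ*₍6₎ = 5.585.
Upper: z₀ + z₂ = 1.340; 1 − a(z₀+z₂) = 0.8968; argument = 1.1892 → 1.19; α₂ = 0.8830; rank = 221; θ*₍221₎ = 6.319.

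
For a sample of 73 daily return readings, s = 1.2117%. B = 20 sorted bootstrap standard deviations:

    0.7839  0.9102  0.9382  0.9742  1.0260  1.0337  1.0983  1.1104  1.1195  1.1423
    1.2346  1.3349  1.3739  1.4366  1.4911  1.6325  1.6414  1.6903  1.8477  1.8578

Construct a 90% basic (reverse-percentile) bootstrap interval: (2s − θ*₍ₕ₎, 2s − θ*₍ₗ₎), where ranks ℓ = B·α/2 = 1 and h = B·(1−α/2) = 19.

Percentile endpoints at ranks 1 and 19: θ*₍1₎ = 0.7839, θ*₍19₎ = 1.8477.
Basic interval reflects these around s:
  lower = 2 × 1.2117 − 1.8477 = 0.5757
  upper = 2 × 1.2117 − 0.7839 = 1.6395

(0.5757, 1.6395)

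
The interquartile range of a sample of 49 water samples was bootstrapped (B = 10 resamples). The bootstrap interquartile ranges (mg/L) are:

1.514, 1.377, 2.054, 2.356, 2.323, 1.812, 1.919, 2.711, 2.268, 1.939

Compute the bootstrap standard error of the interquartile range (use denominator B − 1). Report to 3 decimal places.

Bootstrap SE is the standard deviation of the 10 replicate interquartile ranges.
Mean of replicates: (1.514 + 1.377 + 2.054 + 2.356 + 2.323 + 1.812 + 1.919 + 2.711 + 2.268 + 1.939) / 10 = 20.2730 / 10 = 2.0273
Sum of squared deviations: (−0.5133)² + (−0.6503)² + (+0.0267)² + (+0.3287)² + (+0.2957)² + (−0.2153)² + (−0.1083)² + (+0.6837)² + (+0.2407)² + (−0.0883)² = 1.4738
Variance = 1.4738 / 9 = 0.1638
SE* = √0.1638

SE* = 0.405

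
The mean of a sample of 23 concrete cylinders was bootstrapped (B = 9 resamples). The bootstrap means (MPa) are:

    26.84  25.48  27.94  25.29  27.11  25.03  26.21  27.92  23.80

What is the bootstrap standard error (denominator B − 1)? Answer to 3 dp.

SE* = 1.401

Bootstrap SE is the standard deviation of the 9 replicate means.
Mean of replicates: (26.84 + 25.48 + 27.94 + 25.29 + 27.11 + 25.03 + 26.21 + 27.92 + 23.80) / 9 = 235.6200 / 9 = 26.1800
Sum of squared deviations: (+0.6600)² + (−0.7000)² + (+1.7600)² + (−0.8900)² + (+0.9300)² + (−1.1500)² + (+0.0300)² + (+1.7400)² + (−2.3800)² = 15.6956
Variance = 15.6956 / 8 = 1.9620
SE* = √1.9620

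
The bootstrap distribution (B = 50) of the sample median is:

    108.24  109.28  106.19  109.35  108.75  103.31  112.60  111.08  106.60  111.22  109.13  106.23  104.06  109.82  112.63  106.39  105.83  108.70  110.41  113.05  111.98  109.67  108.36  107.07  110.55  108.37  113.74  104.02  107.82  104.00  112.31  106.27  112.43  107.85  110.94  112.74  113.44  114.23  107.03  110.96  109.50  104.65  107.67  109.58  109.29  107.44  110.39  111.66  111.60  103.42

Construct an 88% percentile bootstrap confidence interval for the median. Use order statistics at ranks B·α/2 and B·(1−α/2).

Sorted replicates: 103.31, 103.42, 104.00, 104.02, 104.06, 104.65, 105.83, 106.19, 106.23, 106.27, 106.39, 106.60, 107.03, 107.07, 107.44, 107.67, 107.82, 107.85, 108.24, 108.36, 108.37, 108.70, 108.75, 109.13, 109.28, 109.29, 109.35, 109.50, 109.58, 109.67, 109.82, 110.39, 110.41, 110.55, 110.94, 110.96, 111.08, 111.22, 111.60, 111.66, 111.98, 112.31, 112.43, 112.60, 112.63, 112.74, 113.05, 113.44, 113.74, 114.23
α = 0.12; lower rank = 50 × 0.060 = 3; upper rank = 50 × 0.940 = 47.
The 3rd smallest replicate is 104.00; the 47th is 113.05.

(104.00, 113.05)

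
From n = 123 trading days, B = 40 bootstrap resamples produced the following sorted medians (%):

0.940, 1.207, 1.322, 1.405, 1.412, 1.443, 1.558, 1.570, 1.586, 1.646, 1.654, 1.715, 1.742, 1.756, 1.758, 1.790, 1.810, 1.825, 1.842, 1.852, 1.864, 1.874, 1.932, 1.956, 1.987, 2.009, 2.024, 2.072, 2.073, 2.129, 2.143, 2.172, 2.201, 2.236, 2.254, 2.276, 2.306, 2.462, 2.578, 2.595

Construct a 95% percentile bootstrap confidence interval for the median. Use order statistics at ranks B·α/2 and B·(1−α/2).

(0.940, 2.578)

α = 0.05; lower rank = 40 × 0.025 = 1; upper rank = 40 × 0.975 = 39.
The 1st smallest replicate is 0.940; the 39th is 2.578.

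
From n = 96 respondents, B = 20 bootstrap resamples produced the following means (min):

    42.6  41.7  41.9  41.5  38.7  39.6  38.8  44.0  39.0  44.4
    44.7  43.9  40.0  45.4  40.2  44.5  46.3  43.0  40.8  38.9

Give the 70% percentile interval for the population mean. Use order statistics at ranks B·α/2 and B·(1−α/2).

(38.9, 44.5)

Sorted replicates: 38.7, 38.8, 38.9, 39.0, 39.6, 40.0, 40.2, 40.8, 41.5, 41.7, 41.9, 42.6, 43.0, 43.9, 44.0, 44.4, 44.5, 44.7, 45.4, 46.3
α = 0.30; lower rank = 20 × 0.150 = 3; upper rank = 20 × 0.850 = 17.
The 3rd smallest replicate is 38.9; the 17th is 44.5.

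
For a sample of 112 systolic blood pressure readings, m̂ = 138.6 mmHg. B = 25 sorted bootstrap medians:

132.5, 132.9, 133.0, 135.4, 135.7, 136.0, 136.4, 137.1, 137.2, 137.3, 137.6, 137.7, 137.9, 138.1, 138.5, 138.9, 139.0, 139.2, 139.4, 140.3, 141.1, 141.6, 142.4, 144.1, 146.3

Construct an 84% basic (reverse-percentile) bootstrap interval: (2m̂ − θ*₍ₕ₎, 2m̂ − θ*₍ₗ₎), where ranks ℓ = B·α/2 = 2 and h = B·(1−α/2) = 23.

Percentile endpoints at ranks 2 and 23: θ*₍2₎ = 132.9, θ*₍23₎ = 142.4.
Basic interval reflects these around m̂:
  lower = 2 × 138.6 − 142.4 = 134.8
  upper = 2 × 138.6 − 132.9 = 144.3

(134.8, 144.3)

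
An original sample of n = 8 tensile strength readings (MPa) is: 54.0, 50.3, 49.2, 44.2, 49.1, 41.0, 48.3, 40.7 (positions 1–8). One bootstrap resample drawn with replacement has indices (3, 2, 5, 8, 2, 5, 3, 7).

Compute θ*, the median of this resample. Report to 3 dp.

Resample values: 49.2, 50.3, 49.1, 40.7, 50.3, 49.1, 49.2, 48.3.
Sorted: 40.7, 48.3, 49.1, 49.1, 49.2, 49.2, 50.3, 50.3
Median = average of the two middle values = 49.150

θ* = 49.150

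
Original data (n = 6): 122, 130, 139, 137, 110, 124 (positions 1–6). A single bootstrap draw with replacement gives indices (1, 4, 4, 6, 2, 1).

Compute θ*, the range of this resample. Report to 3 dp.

Resample values: 122, 137, 137, 124, 130, 122.
Range = 137 − 122 = 15.000

θ* = 15.000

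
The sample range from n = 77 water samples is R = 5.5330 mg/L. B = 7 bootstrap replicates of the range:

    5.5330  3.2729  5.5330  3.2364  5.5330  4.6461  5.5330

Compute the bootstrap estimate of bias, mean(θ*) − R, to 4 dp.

bias = −0.7777

mean(θ*) = (5.5330 + 3.2729 + 5.5330 + 3.2364 + 5.5330 + 4.6461 + 5.5330) / 7 = 4.75534
bias = 4.75534 − 5.5330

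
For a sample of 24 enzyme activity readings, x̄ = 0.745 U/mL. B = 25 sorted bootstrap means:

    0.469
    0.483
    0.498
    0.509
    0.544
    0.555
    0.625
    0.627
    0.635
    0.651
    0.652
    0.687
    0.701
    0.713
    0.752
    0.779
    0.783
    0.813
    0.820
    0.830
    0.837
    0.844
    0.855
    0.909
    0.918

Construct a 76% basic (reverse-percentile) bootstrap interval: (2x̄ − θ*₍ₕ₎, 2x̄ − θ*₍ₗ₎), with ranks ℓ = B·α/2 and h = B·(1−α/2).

(0.646, 0.992)

Percentile endpoints at ranks 3 and 22: θ*₍3₎ = 0.498, θ*₍22₎ = 0.844.
Basic interval reflects these around x̄:
  lower = 2 × 0.745 − 0.844 = 0.646
  upper = 2 × 0.745 − 0.498 = 0.992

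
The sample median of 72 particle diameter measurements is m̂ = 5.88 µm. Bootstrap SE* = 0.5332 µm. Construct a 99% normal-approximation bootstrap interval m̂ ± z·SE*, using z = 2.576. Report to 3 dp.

(4.506, 7.254)

Margin = 2.576 × 0.5332 = 1.3735
Interval: 5.88 ± 1.3735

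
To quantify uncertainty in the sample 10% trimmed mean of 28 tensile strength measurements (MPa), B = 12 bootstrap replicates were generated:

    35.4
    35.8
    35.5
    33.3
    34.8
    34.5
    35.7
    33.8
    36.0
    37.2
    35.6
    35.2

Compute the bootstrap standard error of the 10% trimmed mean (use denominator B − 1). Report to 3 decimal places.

SE* = 1.033

Bootstrap SE is the standard deviation of the 12 replicate 10% trimmed means.
Mean of replicates: (35.4 + 35.8 + 35.5 + 33.3 + 34.8 + 34.5 + 35.7 + 33.8 + 36.0 + 37.2 + 35.6 + 35.2) / 12 = 422.8000 / 12 = 35.2333
Sum of squared deviations: (+0.1667)² + (+0.5667)² + (+0.2667)² + (−1.9333)² + (−0.4333)² + (−0.7333)² + (+0.4667)² + (−1.4333)² + (+0.7667)² + (+1.9667)² + (+0.3667)² + (−0.0333)² = 11.7467
Variance = 11.7467 / 11 = 1.0679
SE* = √1.0679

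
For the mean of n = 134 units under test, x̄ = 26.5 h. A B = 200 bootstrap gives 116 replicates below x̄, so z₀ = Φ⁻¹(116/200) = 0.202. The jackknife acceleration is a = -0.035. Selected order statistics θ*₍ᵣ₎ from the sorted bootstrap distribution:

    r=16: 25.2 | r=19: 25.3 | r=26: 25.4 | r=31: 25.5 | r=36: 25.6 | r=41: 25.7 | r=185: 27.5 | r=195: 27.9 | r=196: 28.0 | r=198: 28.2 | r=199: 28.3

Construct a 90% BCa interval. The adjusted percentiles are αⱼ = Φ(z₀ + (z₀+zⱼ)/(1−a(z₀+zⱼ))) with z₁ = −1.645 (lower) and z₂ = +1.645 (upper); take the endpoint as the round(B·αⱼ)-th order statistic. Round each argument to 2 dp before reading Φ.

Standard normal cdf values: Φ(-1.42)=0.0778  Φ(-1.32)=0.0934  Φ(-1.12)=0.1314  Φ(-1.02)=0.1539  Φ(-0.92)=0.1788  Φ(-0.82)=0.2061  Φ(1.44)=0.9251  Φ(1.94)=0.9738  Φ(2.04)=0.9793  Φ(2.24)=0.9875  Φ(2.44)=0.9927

(25.3, 27.9)

Lower: z₀ + z₁ = 0.202 + (-1.645) = -1.443; 1 − a(z₀+z₁) = 1 − (-0.035)(-1.443) = 0.9495; argument = 0.202 + (-1.443)/0.9495 = -1.3178 → -1.32.
α₁ = Φ(-1.32) = 0.0934; rank = round(200 × 0.0934) = 19; θ*₍19₎ = 25.3.
Upper: z₀ + z₂ = 1.847; 1 − a(z₀+z₂) = 1.0646; argument = 1.9369 → 1.94; α₂ = 0.9738; rank = 195; θ*₍195₎ = 27.9.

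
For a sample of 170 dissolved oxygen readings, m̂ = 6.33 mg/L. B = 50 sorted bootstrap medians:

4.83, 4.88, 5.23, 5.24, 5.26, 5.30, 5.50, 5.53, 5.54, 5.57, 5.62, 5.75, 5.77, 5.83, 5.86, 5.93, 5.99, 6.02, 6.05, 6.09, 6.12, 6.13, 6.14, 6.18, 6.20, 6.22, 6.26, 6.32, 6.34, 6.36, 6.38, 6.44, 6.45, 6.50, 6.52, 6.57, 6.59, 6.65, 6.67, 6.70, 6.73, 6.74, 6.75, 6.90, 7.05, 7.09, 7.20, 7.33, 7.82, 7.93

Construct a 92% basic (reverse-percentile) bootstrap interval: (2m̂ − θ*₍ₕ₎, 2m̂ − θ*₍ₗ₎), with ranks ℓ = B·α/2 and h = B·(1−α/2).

(5.33, 7.78)

Percentile endpoints at ranks 2 and 48: θ*₍2₎ = 4.88, θ*₍48₎ = 7.33.
Basic interval reflects these around m̂:
  lower = 2 × 6.33 − 7.33 = 5.33
  upper = 2 × 6.33 − 4.88 = 7.78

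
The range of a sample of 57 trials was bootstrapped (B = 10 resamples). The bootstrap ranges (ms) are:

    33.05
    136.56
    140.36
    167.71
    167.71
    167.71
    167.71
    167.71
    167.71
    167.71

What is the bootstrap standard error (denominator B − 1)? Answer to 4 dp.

Bootstrap SE is the standard deviation of the 10 replicate ranges.
Mean of replicates: (33.05 + 136.56 + 140.36 + 167.71 + 167.71 + 167.71 + 167.71 + 167.71 + 167.71 + 167.71) / 10 = 1483.94000 / 10 = 148.39400
Sum of squared deviations: (−115.34400)² + (−11.83400)² + (−8.03400)² + (+19.31600)² + (+19.31600)² + (+19.31600)² + (+19.31600)² + (+19.31600)² + (+19.31600)² + (+19.31600)² = 16120.58204
Variance = 16120.58204 / 9 = 1791.17578
SE* = √1791.17578

SE* = 42.3223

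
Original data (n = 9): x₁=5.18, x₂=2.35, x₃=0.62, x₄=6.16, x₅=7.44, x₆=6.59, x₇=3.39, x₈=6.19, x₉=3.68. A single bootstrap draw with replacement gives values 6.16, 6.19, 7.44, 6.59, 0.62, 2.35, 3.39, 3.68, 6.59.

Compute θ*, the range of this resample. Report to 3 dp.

Range = 7.44 − 0.62 = 6.820

θ* = 6.820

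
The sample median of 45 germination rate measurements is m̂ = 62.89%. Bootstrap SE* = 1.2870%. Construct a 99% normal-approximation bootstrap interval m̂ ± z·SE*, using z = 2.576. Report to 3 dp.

(59.575, 66.205)

Margin = 2.576 × 1.2870 = 3.3153
Interval: 62.89 ± 3.3153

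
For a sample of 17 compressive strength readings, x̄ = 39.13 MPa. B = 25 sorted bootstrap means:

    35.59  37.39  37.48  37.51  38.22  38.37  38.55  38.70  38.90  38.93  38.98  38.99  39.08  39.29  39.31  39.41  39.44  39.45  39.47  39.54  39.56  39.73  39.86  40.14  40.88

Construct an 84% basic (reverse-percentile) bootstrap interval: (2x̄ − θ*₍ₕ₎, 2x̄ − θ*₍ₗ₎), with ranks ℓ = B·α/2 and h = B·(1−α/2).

Percentile endpoints at ranks 2 and 23: θ*₍2₎ = 37.39, θ*₍23₎ = 39.86.
Basic interval reflects these around x̄:
  lower = 2 × 39.13 − 39.86 = 38.40
  upper = 2 × 39.13 − 37.39 = 40.87

(38.40, 40.87)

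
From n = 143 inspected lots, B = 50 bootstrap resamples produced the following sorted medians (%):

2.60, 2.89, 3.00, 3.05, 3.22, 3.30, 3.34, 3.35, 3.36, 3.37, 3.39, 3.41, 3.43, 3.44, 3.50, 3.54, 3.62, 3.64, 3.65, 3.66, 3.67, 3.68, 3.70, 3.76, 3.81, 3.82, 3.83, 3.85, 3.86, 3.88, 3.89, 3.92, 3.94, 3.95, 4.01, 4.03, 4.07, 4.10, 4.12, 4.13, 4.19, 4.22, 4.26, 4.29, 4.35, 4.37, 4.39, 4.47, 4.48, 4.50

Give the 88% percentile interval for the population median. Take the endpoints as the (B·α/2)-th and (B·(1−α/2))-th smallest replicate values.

(3.00, 4.39)

α = 0.12; lower rank = 50 × 0.060 = 3; upper rank = 50 × 0.940 = 47.
The 3rd smallest replicate is 3.00; the 47th is 4.39.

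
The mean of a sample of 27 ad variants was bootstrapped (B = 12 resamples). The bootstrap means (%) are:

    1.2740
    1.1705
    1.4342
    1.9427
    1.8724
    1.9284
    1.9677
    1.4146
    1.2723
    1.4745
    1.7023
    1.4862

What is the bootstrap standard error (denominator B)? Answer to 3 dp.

Bootstrap SE is the standard deviation of the 12 replicate means.
Mean of replicates: (1.2740 + 1.1705 + 1.4342 + 1.9427 + 1.8724 + 1.9284 + 1.9677 + 1.4146 + 1.2723 + 1.4745 + 1.7023 + 1.4862) / 12 = 18.93980 / 12 = 1.57832
Sum of squared deviations: (−0.30432)² + (−0.40782)² + (−0.14412)² + (+0.36438)² + (+0.29408)² + (+0.35008)² + (+0.38938)² + (−0.16372)² + (−0.30602)² + (−0.10382)² + (+0.12398)² + (−0.09212)² = 0.92822
Variance = 0.92822 / 12 = 0.07735
SE* = √0.07735

SE* = 0.278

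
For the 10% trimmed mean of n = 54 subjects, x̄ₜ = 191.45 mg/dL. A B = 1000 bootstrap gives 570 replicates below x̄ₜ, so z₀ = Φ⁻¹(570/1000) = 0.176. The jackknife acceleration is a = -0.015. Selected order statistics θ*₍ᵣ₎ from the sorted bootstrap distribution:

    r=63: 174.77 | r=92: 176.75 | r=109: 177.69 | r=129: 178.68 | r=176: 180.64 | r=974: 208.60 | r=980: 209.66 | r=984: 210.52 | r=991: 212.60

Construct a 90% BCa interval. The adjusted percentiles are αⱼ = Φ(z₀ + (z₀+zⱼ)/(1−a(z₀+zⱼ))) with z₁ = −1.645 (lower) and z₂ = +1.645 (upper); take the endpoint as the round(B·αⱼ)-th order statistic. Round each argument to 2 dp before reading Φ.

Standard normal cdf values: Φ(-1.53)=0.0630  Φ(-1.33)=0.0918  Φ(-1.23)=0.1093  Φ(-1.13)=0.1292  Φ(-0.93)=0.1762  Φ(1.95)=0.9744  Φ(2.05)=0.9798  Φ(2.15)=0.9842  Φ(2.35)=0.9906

Lower: z₀ + z₁ = 0.176 + (-1.645) = -1.469; 1 − a(z₀+z₁) = 1 − (-0.015)(-1.469) = 0.9780; argument = 0.176 + (-1.469)/0.9780 = -1.3261 → -1.33.
α₁ = Φ(-1.33) = 0.0918; rank = round(1000 × 0.0918) = 92; θ*₍92₎ = 176.75.
Upper: z₀ + z₂ = 1.821; 1 − a(z₀+z₂) = 1.0273; argument = 1.9486 → 1.95; α₂ = 0.9744; rank = 974; θ*₍974₎ = 208.60.

(176.75, 208.60)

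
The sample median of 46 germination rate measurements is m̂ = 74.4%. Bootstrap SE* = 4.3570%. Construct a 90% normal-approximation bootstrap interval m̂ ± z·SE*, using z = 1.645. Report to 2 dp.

(67.23, 81.57)

Margin = 1.645 × 4.3570 = 7.167
Interval: 74.4 ± 7.167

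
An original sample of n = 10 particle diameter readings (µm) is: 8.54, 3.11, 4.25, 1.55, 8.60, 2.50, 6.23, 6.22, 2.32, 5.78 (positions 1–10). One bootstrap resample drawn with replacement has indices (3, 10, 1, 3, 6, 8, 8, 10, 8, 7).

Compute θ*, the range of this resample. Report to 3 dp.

θ* = 6.040

Resample values: 4.25, 5.78, 8.54, 4.25, 2.50, 6.22, 6.22, 5.78, 6.22, 6.23.
Range = 8.54 − 2.50 = 6.040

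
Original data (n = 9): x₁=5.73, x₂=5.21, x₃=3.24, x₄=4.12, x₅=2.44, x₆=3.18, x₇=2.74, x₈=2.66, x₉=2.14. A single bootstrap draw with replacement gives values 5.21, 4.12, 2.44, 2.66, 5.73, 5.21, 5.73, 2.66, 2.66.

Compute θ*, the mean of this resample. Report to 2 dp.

θ* = 4.05

Mean = (5.21 + 4.12 + 2.44 + 2.66 + 5.73 + 5.21 + 5.73 + 2.66 + 2.66) / 9 = 36.420 / 9 = 4.05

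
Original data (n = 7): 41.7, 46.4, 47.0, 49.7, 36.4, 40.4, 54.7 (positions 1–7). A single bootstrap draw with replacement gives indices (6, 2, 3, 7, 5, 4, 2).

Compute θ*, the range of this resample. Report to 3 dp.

Resample values: 40.4, 46.4, 47.0, 54.7, 36.4, 49.7, 46.4.
Range = 54.7 − 36.4 = 18.300

θ* = 18.300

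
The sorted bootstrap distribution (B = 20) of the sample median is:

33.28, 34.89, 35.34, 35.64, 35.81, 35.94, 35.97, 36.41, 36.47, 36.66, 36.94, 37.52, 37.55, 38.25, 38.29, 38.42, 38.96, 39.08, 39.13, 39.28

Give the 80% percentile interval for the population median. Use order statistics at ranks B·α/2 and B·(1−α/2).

α = 0.20; lower rank = 20 × 0.100 = 2; upper rank = 20 × 0.900 = 18.
The 2nd smallest replicate is 34.89; the 18th is 39.08.

(34.89, 39.08)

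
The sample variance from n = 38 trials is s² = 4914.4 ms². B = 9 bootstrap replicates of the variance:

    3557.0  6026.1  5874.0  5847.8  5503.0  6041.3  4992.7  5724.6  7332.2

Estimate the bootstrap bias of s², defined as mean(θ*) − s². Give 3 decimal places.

mean(θ*) = (3557.0 + 6026.1 + 5874.0 + 5847.8 + 5503.0 + 6041.3 + 4992.7 + 5724.6 + 7332.2) / 9 = 5655.4111
bias = 5655.4111 − 4914.4

bias = +741.011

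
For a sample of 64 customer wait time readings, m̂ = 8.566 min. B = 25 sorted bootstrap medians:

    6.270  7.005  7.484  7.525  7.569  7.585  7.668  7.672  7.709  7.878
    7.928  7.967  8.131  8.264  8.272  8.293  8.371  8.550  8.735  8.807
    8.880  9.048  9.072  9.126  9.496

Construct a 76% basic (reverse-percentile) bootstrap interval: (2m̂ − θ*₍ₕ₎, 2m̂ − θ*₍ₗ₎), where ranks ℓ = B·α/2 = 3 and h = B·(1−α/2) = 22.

(8.084, 9.648)

Percentile endpoints at ranks 3 and 22: θ*₍3₎ = 7.484, θ*₍22₎ = 9.048.
Basic interval reflects these around m̂:
  lower = 2 × 8.566 − 9.048 = 8.084
  upper = 2 × 8.566 − 7.484 = 9.648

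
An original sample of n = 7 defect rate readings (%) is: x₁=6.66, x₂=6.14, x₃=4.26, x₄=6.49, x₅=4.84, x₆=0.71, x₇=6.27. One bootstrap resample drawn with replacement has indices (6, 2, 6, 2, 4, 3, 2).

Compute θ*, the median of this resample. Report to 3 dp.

Resample values: 0.71, 6.14, 0.71, 6.14, 6.49, 4.26, 6.14.
Sorted: 0.71, 0.71, 4.26, 6.14, 6.14, 6.14, 6.49
Median = middle value = 6.140

θ* = 6.140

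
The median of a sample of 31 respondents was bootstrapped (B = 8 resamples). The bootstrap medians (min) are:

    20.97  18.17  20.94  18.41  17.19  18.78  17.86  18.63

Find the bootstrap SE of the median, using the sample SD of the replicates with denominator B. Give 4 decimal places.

SE* = 1.2896

Bootstrap SE is the standard deviation of the 8 replicate medians.
Mean of replicates: (20.97 + 18.17 + 20.94 + 18.41 + 17.19 + 18.78 + 17.86 + 18.63) / 8 = 150.95000 / 8 = 18.86875
Sum of squared deviations: (+2.10125)² + (−0.69875)² + (+2.07125)² + (−0.45875)² + (−1.67875)² + (−0.08875)² + (−1.00875)² + (−0.23875)² = 13.30469
Variance = 13.30469 / 8 = 1.66309
SE* = √1.66309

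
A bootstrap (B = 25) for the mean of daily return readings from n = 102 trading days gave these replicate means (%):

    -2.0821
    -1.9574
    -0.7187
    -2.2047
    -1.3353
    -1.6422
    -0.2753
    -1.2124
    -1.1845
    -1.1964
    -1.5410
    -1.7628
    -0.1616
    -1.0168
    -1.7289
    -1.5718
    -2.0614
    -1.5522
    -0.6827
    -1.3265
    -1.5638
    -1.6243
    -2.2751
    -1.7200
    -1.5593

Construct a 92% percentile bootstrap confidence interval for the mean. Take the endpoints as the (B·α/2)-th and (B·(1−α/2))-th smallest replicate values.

(-2.2751, -0.2753)

Sorted replicates: -2.2751, -2.2047, -2.0821, -2.0614, -1.9574, -1.7628, -1.7289, -1.7200, -1.6422, -1.6243, -1.5718, -1.5638, -1.5593, -1.5522, -1.5410, -1.3353, -1.3265, -1.2124, -1.1964, -1.1845, -1.0168, -0.7187, -0.6827, -0.2753, -0.1616
α = 0.08; lower rank = 25 × 0.040 = 1; upper rank = 25 × 0.960 = 24.
The 1st smallest replicate is -2.2751; the 24th is -0.2753.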